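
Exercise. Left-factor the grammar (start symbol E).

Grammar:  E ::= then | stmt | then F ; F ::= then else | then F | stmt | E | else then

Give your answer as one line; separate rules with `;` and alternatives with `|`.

E has alternatives sharing prefix 'then': factor to E → then E' with E' → ε | F.
F has alternatives sharing prefix 'then': factor to F → then F' with F' → else | F.

E ::= stmt | then E'; F ::= stmt | E | else then | then F'; E' ::= ε | F; F' ::= else | F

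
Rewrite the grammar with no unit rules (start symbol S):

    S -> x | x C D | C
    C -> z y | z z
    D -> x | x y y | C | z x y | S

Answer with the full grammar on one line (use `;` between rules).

S -> z y | z z | x | x C D; C -> z y | z z; D -> x | x C D | z y | z z | x y y | z x y

Unit pairs: D ⇒* {C, S}; S ⇒* {C}.
For each unit pair (A, B), copy every non-unit production of B to A, then drop all unit productions.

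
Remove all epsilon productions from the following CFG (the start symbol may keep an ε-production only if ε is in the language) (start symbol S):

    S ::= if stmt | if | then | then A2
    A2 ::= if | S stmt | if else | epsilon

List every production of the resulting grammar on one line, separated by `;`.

The nullable symbols are {A2}.
ε ∉ L(G), so no ε-production is kept.

S ::= if stmt | if | then | then A2; A2 ::= if | S stmt | if else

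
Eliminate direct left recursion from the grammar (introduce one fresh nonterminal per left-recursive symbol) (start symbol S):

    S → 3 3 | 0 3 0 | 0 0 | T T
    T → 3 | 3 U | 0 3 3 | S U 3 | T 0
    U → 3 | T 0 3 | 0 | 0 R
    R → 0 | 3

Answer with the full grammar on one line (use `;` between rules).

Directly left-recursive nonterminal: T.
For T: α = {0}, β = {3, 3 U, 0 3 3, S U 3}. Rewrite as T → β T' and T' → α T' | ε.

S → 3 3 | 0 3 0 | 0 0 | T T; T → 3 T' | 3 U T' | 0 3 3 T' | S U 3 T'; U → 3 | T 0 3 | 0 | 0 R; R → 0 | 3; T' → 0 T' | ε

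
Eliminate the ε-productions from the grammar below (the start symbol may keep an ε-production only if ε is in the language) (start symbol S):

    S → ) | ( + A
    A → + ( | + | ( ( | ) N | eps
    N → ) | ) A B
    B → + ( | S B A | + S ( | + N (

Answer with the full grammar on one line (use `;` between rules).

Nullable nonterminals: {A}.
ε ∉ L(G), so no ε-production is kept.
For each production, add variants omitting each subset of nullable occurrences: S → ( + A gives ( + A | ( +. N → ) A B gives ) A B | ) B. B → S B A gives S B A | S B.

S → ) | ( + A | ( +; A → + ( | + | ( ( | ) N; N → ) | ) A B | ) B; B → + ( | S B A | S B | + S ( | + N (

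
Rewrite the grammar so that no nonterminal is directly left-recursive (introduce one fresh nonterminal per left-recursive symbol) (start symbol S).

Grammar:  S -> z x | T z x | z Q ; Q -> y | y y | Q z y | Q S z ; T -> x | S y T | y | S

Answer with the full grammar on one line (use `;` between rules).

Left recursion appears on Q.
For Q: α = {z y, S z}, β = {y, y y}. Rewrite as Q → β Q' and Q' → α Q' | ε.

S -> z x | T z x | z Q; Q -> y Q' | y y Q'; T -> x | S y T | y | S; Q' -> z y Q' | S z Q' | eps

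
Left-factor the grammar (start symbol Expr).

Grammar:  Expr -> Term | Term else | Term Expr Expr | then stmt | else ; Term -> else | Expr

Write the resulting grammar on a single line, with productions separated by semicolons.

Expr has alternatives sharing prefix 'Term': factor to Expr → Term Expr1 with Expr1 → ε | else | Expr Expr.

Expr -> then stmt | else | Term Expr1; Term -> else | Expr; Expr1 -> eps | else | Expr Expr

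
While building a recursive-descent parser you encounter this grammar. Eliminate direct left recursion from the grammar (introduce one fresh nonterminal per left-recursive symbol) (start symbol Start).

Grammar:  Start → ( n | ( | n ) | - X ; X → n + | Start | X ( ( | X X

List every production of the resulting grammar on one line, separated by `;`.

Left recursion appears on X.
For X: α = {( (, X}, β = {n +, Start}. Rewrite as X → β X1 and X1 → α X1 | ε.

Start → ( n | ( | n ) | - X; X → n + X1 | Start X1; X1 → ( ( X1 | X X1 | ε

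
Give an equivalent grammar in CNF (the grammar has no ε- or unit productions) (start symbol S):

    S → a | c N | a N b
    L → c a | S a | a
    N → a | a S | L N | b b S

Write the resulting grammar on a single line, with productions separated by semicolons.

Introduce a nonterminal for each terminal appearing in a rule of length ≥ 2: X1 → c, X2 → a, X3 → b.
Binarize each right-hand side of length ≥ 3 by chaining fresh nonterminals (Y1, Y2, …): affected rules were S → X2 N X3; N → X3 X3 S.

S → a | X1 N | X2 Y1; L → X1 X2 | S X2 | a; N → a | X2 S | L N | X3 Y2; X1 → c; X2 → a; X3 → b; Y1 → N X3; Y2 → X3 S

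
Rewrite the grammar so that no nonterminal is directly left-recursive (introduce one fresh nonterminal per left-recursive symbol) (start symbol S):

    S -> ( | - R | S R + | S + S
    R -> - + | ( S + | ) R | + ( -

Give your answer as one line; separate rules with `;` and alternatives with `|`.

S -> ( S' | - R S'; R -> - + | ( S + | ) R | + ( -; S' -> R + S' | + S S' | eps

Left recursion appears on S.
For S: α = {R +, + S}, β = {(, - R}. Rewrite as S → β S' and S' → α S' | ε.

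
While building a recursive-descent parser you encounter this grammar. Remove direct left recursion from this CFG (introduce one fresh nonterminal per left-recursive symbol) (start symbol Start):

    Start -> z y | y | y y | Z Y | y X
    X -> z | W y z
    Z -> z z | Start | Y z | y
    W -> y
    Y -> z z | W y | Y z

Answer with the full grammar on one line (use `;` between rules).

Start -> z y | y | y y | Z Y | y X; X -> z | W y z; Z -> z z | Start | Y z | y; W -> y; Y -> z z Y1 | W y Y1; Y1 -> z Y1 | ε

Left recursion appears on Y.
For Y: α = {z}, β = {z z, W y}. Rewrite as Y → β Y1 and Y1 → α Y1 | ε.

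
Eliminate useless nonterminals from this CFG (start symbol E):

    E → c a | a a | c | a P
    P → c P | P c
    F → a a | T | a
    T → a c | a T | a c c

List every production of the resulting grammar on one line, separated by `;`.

Generating nonterminals: {E, F, T}.
Reachable from E after that: {E}.
Removed useless symbols: {F, P, T} and every production mentioning them.

E → c a | a a | c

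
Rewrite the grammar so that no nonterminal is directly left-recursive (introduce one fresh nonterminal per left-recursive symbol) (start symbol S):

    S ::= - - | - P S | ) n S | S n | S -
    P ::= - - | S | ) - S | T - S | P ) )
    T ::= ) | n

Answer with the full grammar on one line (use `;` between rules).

S ::= - - S' | - P S S' | ) n S S'; P ::= - - P' | S P' | ) - S P' | T - S P'; T ::= ) | n; S' ::= n S' | - S' | ε; P' ::= ) ) P' | ε

S, P are directly left-recursive.
For S: α = {n, -}, β = {- -, - P S, ) n S}. Rewrite as S → β S' and S' → α S' | ε.
For P: α = {) )}, β = {- -, S, ) - S, T - S}. Rewrite as P → β P' and P' → α P' | ε.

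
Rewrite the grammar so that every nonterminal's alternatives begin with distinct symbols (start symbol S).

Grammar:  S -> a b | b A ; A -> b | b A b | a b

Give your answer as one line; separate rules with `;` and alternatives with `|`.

A has alternatives sharing prefix 'b': factor to A → b A' with A' → ε | A b.

S -> a b | b A; A -> a b | b A'; A' -> ε | A b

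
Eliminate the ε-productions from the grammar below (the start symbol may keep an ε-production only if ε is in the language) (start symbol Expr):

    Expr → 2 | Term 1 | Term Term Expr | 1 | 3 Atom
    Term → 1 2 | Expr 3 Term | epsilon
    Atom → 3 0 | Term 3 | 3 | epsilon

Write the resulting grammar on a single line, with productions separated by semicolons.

The nullable symbols are {Atom, Term}.
ε ∉ L(G), so no ε-production is kept.
For each production, add variants omitting each subset of nullable occurrences: Expr → Term 1 gives Term 1 | 1. Expr → Term Term Expr gives Term Term Expr | Term Expr. Expr → 3 Atom gives 3 Atom | 3. Term → Expr 3 Term gives Expr 3 Term | Expr 3.

Expr → 2 | Term 1 | 1 | Term Term Expr | Term Expr | 3 Atom | 3; Term → 1 2 | Expr 3 Term | Expr 3; Atom → 3 0 | Term 3 | 3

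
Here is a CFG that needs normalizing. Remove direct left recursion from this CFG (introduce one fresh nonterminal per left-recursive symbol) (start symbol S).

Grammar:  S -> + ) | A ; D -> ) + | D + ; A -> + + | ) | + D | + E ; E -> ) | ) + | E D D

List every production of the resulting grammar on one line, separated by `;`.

S -> + ) | A; D -> ) + D'; A -> + + | ) | + D | + E; E -> ) E' | ) + E'; D' -> + D' | ε; E' -> D D E' | ε

Directly left-recursive nonterminals: D, E.
For D: α = {+}, β = {) +}. Rewrite as D → β D' and D' → α D' | ε.
For E: α = {D D}, β = {), ) +}. Rewrite as E → β E' and E' → α E' | ε.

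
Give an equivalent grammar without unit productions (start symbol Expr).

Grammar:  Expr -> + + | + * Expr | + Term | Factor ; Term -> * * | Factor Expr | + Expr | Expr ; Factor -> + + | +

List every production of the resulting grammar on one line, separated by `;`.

Unit pairs: Expr ⇒* {Factor}; Term ⇒* {Expr, Factor}.
For each unit pair (A, B), copy every non-unit production of B to A, then drop all unit productions.

Expr -> + + | + | + * Expr | + Term; Term -> * * | Factor Expr | + Expr | + + | + | + * Expr | + Term; Factor -> + + | +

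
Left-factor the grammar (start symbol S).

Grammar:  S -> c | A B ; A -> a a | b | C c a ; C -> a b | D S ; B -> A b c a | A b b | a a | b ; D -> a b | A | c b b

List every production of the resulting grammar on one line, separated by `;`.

B has alternatives sharing prefix 'A b': factor to B → A b B' with B' → c a | b.

S -> c | A B; A -> a a | b | C c a; C -> a b | D S; B -> a a | b | A b B'; D -> a b | A | c b b; B' -> c a | b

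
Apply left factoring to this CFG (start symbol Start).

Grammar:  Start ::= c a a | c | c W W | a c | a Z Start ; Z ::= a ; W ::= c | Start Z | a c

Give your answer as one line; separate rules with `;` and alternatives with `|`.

Start ::= c Start1 | a Start2; Z ::= a; W ::= c | Start Z | a c; Start1 ::= a a | ε | W W; Start2 ::= c | Z Start

Start has alternatives sharing prefix 'c': factor to Start → c Start1 with Start1 → a a | ε | W W.
Start has alternatives sharing prefix 'a': factor to Start → a Start2 with Start2 → c | Z Start.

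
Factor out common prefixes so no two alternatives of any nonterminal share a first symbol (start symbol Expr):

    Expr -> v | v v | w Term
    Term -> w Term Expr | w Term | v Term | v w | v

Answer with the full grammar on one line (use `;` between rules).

Expr -> w Term | v Expr1; Term -> v Term1 | w Term Term2; Expr1 -> ε | v; Term1 -> Term | w | ε; Term2 -> Expr | ε

Expr has alternatives sharing prefix 'v': factor to Expr → v Expr1 with Expr1 → ε | v.
Term has alternatives sharing prefix 'v': factor to Term → v Term1 with Term1 → Term | w | ε.
Term has alternatives sharing prefix 'w Term': factor to Term → w Term Term2 with Term2 → Expr | ε.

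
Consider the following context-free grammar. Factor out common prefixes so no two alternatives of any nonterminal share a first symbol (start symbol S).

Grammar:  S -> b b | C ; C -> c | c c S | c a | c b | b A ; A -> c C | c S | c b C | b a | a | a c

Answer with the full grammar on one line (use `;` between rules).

C has alternatives sharing prefix 'c': factor to C → c C' with C' → ε | c S | a | b.
A has alternatives sharing prefix 'c': factor to A → c A' with A' → C | S | b C.
A has alternatives sharing prefix 'a': factor to A → a A'' with A'' → ε | c.

S -> b b | C; C -> b A | c C'; A -> b a | c A' | a A''; C' -> ε | c S | a | b; A' -> C | S | b C; A'' -> ε | c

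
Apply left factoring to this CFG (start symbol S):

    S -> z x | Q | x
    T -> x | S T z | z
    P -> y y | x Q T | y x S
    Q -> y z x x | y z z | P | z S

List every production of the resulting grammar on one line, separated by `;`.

S -> z x | Q | x; T -> x | S T z | z; P -> x Q T | y P'; Q -> P | z S | y z Q'; P' -> y | x S; Q' -> x x | z

P has alternatives sharing prefix 'y': factor to P → y P' with P' → y | x S.
Q has alternatives sharing prefix 'y z': factor to Q → y z Q' with Q' → x x | z.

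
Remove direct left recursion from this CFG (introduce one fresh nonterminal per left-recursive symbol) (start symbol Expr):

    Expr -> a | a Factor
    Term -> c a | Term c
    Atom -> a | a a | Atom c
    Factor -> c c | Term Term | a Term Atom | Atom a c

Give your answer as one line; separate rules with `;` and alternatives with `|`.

Left recursion appears on Term, Atom.
For Term: α = {c}, β = {c a}. Rewrite as Term → β Term1 and Term1 → α Term1 | ε.
For Atom: α = {c}, β = {a, a a}. Rewrite as Atom → β Atom1 and Atom1 → α Atom1 | ε.

Expr -> a | a Factor; Term -> c a Term1; Atom -> a Atom1 | a a Atom1; Factor -> c c | Term Term | a Term Atom | Atom a c; Term1 -> c Term1 | ε; Atom1 -> c Atom1 | ε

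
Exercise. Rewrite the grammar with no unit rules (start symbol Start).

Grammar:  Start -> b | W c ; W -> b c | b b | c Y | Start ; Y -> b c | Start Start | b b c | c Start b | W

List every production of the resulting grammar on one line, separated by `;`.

Start -> b | W c; W -> b | W c | b c | b b | c Y; Y -> b | W c | b c | b b | c Y | Start Start | b b c | c Start b

Unit pairs: W ⇒* {Start}; Y ⇒* {Start, W}.
Replace each nonterminal's rules with the union of the non-unit rules of every nonterminal it unit-derives.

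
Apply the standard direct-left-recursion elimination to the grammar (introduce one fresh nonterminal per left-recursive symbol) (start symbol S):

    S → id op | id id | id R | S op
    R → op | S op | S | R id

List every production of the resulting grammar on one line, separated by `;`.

S → id op S' | id id S' | id R S'; R → op R' | S op R' | S R'; S' → op S' | ε; R' → id R' | ε

S, R are directly left-recursive.
For S: α = {op}, β = {id op, id id, id R}. Rewrite as S → β S' and S' → α S' | ε.
For R: α = {id}, β = {op, S op, S}. Rewrite as R → β R' and R' → α R' | ε.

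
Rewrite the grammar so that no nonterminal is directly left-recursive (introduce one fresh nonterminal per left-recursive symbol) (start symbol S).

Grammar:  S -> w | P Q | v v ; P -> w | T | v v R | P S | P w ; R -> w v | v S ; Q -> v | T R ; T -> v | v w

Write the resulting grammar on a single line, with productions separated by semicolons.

P is directly left-recursive.
For P: α = {S, w}, β = {w, T, v v R}. Rewrite as P → β P' and P' → α P' | ε.

S -> w | P Q | v v; P -> w P' | T P' | v v R P'; R -> w v | v S; Q -> v | T R; T -> v | v w; P' -> S P' | w P' | ε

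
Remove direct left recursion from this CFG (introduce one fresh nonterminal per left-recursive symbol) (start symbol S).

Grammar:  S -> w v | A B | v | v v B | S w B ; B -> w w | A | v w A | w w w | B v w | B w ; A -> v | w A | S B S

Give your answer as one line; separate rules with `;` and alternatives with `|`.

S -> w v S' | A B S' | v S' | v v B S'; B -> w w B' | A B' | v w A B' | w w w B'; A -> v | w A | S B S; S' -> w B S' | ε; B' -> v w B' | w B' | ε

Directly left-recursive nonterminals: S, B.
For S: α = {w B}, β = {w v, A B, v, v v B}. Rewrite as S → β S' and S' → α S' | ε.
For B: α = {v w, w}, β = {w w, A, v w A, w w w}. Rewrite as B → β B' and B' → α B' | ε.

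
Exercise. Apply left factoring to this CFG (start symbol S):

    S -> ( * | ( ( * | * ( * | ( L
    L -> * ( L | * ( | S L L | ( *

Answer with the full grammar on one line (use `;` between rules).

S -> * ( * | ( S'; L -> S L L | ( * | * ( L'; S' -> * | ( * | L; L' -> L | epsilon

S has alternatives sharing prefix '(': factor to S → ( S' with S' → * | ( * | L.
L has alternatives sharing prefix '* (': factor to L → * ( L' with L' → L | ε.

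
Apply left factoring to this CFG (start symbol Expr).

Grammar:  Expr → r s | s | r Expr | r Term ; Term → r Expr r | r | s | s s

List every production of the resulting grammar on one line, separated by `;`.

Expr → s | r Expr1; Term → r Term1 | s Term2; Expr1 → s | Expr | Term; Term1 → Expr r | ε; Term2 → ε | s

Expr has alternatives sharing prefix 'r': factor to Expr → r Expr1 with Expr1 → s | Expr | Term.
Term has alternatives sharing prefix 'r': factor to Term → r Term1 with Term1 → Expr r | ε.
Term has alternatives sharing prefix 's': factor to Term → s Term2 with Term2 → ε | s.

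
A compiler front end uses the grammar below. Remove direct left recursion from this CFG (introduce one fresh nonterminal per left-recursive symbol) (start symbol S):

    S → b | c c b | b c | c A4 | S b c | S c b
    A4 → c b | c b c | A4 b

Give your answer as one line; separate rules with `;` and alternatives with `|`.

S, A4 are directly left-recursive.
For S: α = {b c, c b}, β = {b, c c b, b c, c A4}. Rewrite as S → β S' and S' → α S' | ε.
For A4: α = {b}, β = {c b, c b c}. Rewrite as A4 → β A4' and A4' → α A4' | ε.

S → b S' | c c b S' | b c S' | c A4 S'; A4 → c b A4' | c b c A4'; S' → b c S' | c b S' | ε; A4' → b A4' | ε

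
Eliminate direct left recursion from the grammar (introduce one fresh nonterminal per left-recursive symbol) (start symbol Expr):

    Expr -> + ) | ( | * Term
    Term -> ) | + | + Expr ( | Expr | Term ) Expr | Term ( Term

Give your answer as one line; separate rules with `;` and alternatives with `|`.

Left recursion appears on Term.
For Term: α = {) Expr, ( Term}, β = {), +, + Expr (, Expr}. Rewrite as Term → β Term1 and Term1 → α Term1 | ε.

Expr -> + ) | ( | * Term; Term -> ) Term1 | + Term1 | + Expr ( Term1 | Expr Term1; Term1 -> ) Expr Term1 | ( Term Term1 | ε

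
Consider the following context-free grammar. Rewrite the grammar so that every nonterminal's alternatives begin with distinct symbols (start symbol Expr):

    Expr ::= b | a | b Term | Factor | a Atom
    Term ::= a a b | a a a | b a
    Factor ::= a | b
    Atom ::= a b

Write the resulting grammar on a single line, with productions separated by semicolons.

Expr has alternatives sharing prefix 'b': factor to Expr → b Expr1 with Expr1 → ε | Term.
Expr has alternatives sharing prefix 'a': factor to Expr → a Expr2 with Expr2 → ε | Atom.
Term has alternatives sharing prefix 'a a': factor to Term → a a Term1 with Term1 → b | a.

Expr ::= Factor | b Expr1 | a Expr2; Term ::= b a | a a Term1; Factor ::= a | b; Atom ::= a b; Expr1 ::= eps | Term; Expr2 ::= eps | Atom; Term1 ::= b | a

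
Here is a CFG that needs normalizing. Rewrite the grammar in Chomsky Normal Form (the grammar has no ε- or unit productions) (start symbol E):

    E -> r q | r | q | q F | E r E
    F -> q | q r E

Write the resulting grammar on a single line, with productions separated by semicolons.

E -> X1 X2 | r | q | X2 F | E Y1; F -> q | X2 Y2; X1 -> r; X2 -> q; Y1 -> X1 E; Y2 -> X1 E

Introduce a nonterminal for each terminal appearing in a rule of length ≥ 2: X1 → r, X2 → q.
Binarize each right-hand side of length ≥ 3 by chaining fresh nonterminals (Y1, Y2, …): affected rules were E → E X1 E; F → X2 X1 E.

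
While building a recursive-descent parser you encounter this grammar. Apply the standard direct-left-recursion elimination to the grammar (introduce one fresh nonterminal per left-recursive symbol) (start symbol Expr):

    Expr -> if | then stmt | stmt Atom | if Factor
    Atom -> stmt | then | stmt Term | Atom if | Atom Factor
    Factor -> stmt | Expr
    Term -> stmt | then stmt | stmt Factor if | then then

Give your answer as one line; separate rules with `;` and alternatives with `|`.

Directly left-recursive nonterminal: Atom.
For Atom: α = {if, Factor}, β = {stmt, then, stmt Term}. Rewrite as Atom → β Atom1 and Atom1 → α Atom1 | ε.

Expr -> if | then stmt | stmt Atom | if Factor; Atom -> stmt Atom1 | then Atom1 | stmt Term Atom1; Factor -> stmt | Expr; Term -> stmt | then stmt | stmt Factor if | then then; Atom1 -> if Atom1 | Factor Atom1 | ε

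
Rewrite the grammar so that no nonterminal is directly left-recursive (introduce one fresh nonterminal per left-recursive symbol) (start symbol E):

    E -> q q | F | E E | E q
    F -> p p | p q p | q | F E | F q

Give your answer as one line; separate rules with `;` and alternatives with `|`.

Left recursion appears on E, F.
For E: α = {E, q}, β = {q q, F}. Rewrite as E → β E' and E' → α E' | ε.
For F: α = {E, q}, β = {p p, p q p, q}. Rewrite as F → β F' and F' → α F' | ε.

E -> q q E' | F E'; F -> p p F' | p q p F' | q F'; E' -> E E' | q E' | ε; F' -> E F' | q F' | ε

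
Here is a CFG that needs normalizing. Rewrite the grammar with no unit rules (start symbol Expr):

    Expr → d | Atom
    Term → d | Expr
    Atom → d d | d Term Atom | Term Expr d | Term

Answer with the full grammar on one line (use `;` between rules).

Unit pairs: Atom ⇒* {Expr, Term}; Expr ⇒* {Atom, Term}; Term ⇒* {Atom, Expr}.
Replace each nonterminal's rules with the union of the non-unit rules of every nonterminal it unit-derives.

Expr → d | d d | d Term Atom | Term Expr d; Term → d | d d | d Term Atom | Term Expr d; Atom → d | d d | d Term Atom | Term Expr d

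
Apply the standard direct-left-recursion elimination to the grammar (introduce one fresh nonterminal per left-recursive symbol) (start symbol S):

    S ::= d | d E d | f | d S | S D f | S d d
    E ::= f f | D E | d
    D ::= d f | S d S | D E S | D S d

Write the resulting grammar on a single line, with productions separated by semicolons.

S, D are directly left-recursive.
For S: α = {D f, d d}, β = {d, d E d, f, d S}. Rewrite as S → β S' and S' → α S' | ε.
For D: α = {E S, S d}, β = {d f, S d S}. Rewrite as D → β D' and D' → α D' | ε.

S ::= d S' | d E d S' | f S' | d S S'; E ::= f f | D E | d; D ::= d f D' | S d S D'; S' ::= D f S' | d d S' | ε; D' ::= E S D' | S d D' | ε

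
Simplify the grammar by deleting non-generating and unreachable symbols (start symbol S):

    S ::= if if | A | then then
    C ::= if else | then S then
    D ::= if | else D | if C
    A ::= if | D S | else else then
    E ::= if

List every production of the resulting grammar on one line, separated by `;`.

S ::= if if | A | then then; C ::= if else | then S then; D ::= if | else D | if C; A ::= if | D S | else else then

Generating nonterminals: {A, C, D, E, S}.
Reachable from S after that: {A, C, D, S}.
Removed useless symbols: {E} and every production mentioning them.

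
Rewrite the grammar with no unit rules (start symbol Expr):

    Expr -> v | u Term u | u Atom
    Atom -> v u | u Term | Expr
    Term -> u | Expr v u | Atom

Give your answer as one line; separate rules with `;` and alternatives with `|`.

Expr -> v | u Term u | u Atom; Atom -> v u | u Term | v | u Term u | u Atom; Term -> u | Expr v u | v u | u Term | v | u Term u | u Atom

Unit pairs: Atom ⇒* {Expr}; Term ⇒* {Atom, Expr}.
Replace each nonterminal's rules with the union of the non-unit rules of every nonterminal it unit-derives.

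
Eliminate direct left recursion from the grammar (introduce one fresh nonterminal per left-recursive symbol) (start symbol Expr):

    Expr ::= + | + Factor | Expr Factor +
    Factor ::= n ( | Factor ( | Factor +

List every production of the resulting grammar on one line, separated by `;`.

Expr ::= + Expr1 | + Factor Expr1; Factor ::= n ( Factor1; Expr1 ::= Factor + Expr1 | ε; Factor1 ::= ( Factor1 | + Factor1 | ε

Left recursion appears on Expr, Factor.
For Expr: α = {Factor +}, β = {+, + Factor}. Rewrite as Expr → β Expr1 and Expr1 → α Expr1 | ε.
For Factor: α = {(, +}, β = {n (}. Rewrite as Factor → β Factor1 and Factor1 → α Factor1 | ε.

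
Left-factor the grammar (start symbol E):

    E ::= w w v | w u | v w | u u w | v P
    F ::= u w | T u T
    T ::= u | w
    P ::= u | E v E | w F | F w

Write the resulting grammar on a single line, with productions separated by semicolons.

E ::= u u w | w E' | v E''; F ::= u w | T u T; T ::= u | w; P ::= u | E v E | w F | F w; E' ::= w v | u; E'' ::= w | P

E has alternatives sharing prefix 'w': factor to E → w E' with E' → w v | u.
E has alternatives sharing prefix 'v': factor to E → v E'' with E'' → w | P.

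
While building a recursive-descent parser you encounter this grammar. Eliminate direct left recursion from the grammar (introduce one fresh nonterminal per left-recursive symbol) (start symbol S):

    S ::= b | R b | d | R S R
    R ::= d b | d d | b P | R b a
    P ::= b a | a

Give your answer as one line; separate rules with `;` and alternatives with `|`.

Left recursion appears on R.
For R: α = {b a}, β = {d b, d d, b P}. Rewrite as R → β R' and R' → α R' | ε.

S ::= b | R b | d | R S R; R ::= d b R' | d d R' | b P R'; P ::= b a | a; R' ::= b a R' | ε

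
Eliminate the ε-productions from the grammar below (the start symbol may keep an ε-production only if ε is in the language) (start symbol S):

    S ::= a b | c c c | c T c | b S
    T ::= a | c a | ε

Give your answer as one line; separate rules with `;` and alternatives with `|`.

The nullable symbols are {T}.
ε ∉ L(G), so no ε-production is kept.
For each production, add variants omitting each subset of nullable occurrences: S → c T c gives c T c | c c.

S ::= a b | c c c | c T c | c c | b S; T ::= a | c a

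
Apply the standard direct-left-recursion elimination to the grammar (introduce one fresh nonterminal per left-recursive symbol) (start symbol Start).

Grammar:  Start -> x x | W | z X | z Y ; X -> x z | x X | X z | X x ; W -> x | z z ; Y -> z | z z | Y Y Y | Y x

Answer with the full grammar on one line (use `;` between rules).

Start -> x x | W | z X | z Y; X -> x z X1 | x X X1; W -> x | z z; Y -> z Y1 | z z Y1; X1 -> z X1 | x X1 | ε; Y1 -> Y Y Y1 | x Y1 | ε

Left recursion appears on X, Y.
For X: α = {z, x}, β = {x z, x X}. Rewrite as X → β X1 and X1 → α X1 | ε.
For Y: α = {Y Y, x}, β = {z, z z}. Rewrite as Y → β Y1 and Y1 → α Y1 | ε.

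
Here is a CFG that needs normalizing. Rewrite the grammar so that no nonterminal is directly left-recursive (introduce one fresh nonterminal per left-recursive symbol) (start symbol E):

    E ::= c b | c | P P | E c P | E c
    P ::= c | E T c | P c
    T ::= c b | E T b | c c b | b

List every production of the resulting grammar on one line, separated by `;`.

E, P are directly left-recursive.
For E: α = {c P, c}, β = {c b, c, P P}. Rewrite as E → β E' and E' → α E' | ε.
For P: α = {c}, β = {c, E T c}. Rewrite as P → β P' and P' → α P' | ε.

E ::= c b E' | c E' | P P E'; P ::= c P' | E T c P'; T ::= c b | E T b | c c b | b; E' ::= c P E' | c E' | eps; P' ::= c P' | eps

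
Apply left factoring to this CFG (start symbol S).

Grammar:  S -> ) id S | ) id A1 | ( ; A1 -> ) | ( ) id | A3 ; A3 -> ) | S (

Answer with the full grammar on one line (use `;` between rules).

S -> ( | ) id S'; A1 -> ) | ( ) id | A3; A3 -> ) | S (; S' -> S | A1

S has alternatives sharing prefix ') id': factor to S → ) id S' with S' → S | A1.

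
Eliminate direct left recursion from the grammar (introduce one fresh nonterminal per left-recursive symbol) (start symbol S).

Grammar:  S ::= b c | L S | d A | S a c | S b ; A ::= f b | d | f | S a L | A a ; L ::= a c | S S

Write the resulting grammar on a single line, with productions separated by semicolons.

S, A are directly left-recursive.
For S: α = {a c, b}, β = {b c, L S, d A}. Rewrite as S → β S' and S' → α S' | ε.
For A: α = {a}, β = {f b, d, f, S a L}. Rewrite as A → β A' and A' → α A' | ε.

S ::= b c S' | L S S' | d A S'; A ::= f b A' | d A' | f A' | S a L A'; L ::= a c | S S; S' ::= a c S' | b S' | ε; A' ::= a A' | ε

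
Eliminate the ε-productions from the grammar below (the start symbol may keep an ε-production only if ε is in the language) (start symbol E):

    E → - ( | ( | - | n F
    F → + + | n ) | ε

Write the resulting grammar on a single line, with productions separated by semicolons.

E → - ( | ( | - | n F | n; F → + + | n )

Nullable set = {F}.
ε ∉ L(G), so no ε-production is kept.
Expand every rule over subsets of its nullable positions: E → n F gives n F | n.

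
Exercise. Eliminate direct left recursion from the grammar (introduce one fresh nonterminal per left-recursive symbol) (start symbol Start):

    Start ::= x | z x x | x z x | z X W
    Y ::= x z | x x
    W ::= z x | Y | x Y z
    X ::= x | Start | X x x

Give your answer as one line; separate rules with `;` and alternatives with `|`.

Directly left-recursive nonterminal: X.
For X: α = {x x}, β = {x, Start}. Rewrite as X → β X1 and X1 → α X1 | ε.

Start ::= x | z x x | x z x | z X W; Y ::= x z | x x; W ::= z x | Y | x Y z; X ::= x X1 | Start X1; X1 ::= x x X1 | ε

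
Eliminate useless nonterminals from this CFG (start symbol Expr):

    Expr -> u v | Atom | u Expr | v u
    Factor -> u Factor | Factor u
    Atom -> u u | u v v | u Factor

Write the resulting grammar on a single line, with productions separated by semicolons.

Expr -> u v | Atom | u Expr | v u; Atom -> u u | u v v

Generating nonterminals: {Atom, Expr}.
Reachable from Expr after that: {Atom, Expr}.
Removed useless symbols: {Factor} and every production mentioning them.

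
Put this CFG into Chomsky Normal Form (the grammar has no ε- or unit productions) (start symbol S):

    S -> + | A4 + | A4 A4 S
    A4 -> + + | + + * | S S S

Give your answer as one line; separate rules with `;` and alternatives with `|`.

Introduce a nonterminal for each terminal appearing in a rule of length ≥ 2: X1 → +, X2 → *.
Binarize each right-hand side of length ≥ 3 by chaining fresh nonterminals (Y1, Y2, …): affected rules were S → A4 A4 S; A4 → X1 X1 X2; A4 → S S S.

S -> + | A4 X1 | A4 Y1; A4 -> X1 X1 | X1 Y2 | S Y3; X1 -> +; X2 -> *; Y1 -> A4 S; Y2 -> X1 X2; Y3 -> S S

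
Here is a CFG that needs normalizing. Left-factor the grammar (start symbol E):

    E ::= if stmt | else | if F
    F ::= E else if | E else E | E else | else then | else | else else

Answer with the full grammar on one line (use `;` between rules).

E ::= else | if E'; F ::= E else F' | else F''; E' ::= stmt | F; F' ::= if | E | ε; F'' ::= then | ε | else

E has alternatives sharing prefix 'if': factor to E → if E' with E' → stmt | F.
F has alternatives sharing prefix 'E else': factor to F → E else F' with F' → if | E | ε.
F has alternatives sharing prefix 'else': factor to F → else F'' with F'' → then | ε | else.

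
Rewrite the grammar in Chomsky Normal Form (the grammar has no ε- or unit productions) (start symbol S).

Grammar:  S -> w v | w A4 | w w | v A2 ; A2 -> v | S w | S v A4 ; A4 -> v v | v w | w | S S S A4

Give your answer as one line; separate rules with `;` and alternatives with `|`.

Introduce a nonterminal for each terminal appearing in a rule of length ≥ 2: X1 → w, X2 → v.
Binarize each right-hand side of length ≥ 3 by chaining fresh nonterminals (Y1, Y2, …): affected rules were A2 → S X2 A4; A4 → S S S A4.

S -> X1 X2 | X1 A4 | X1 X1 | X2 A2; A2 -> v | S X1 | S Y1; A4 -> X2 X2 | X2 X1 | w | S Y2; X1 -> w; X2 -> v; Y1 -> X2 A4; Y2 -> S Y3; Y3 -> S A4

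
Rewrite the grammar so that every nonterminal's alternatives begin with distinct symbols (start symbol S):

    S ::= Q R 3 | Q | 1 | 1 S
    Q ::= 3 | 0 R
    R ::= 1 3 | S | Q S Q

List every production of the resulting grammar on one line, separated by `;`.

S ::= Q S' | 1 S''; Q ::= 3 | 0 R; R ::= 1 3 | S | Q S Q; S' ::= R 3 | ε; S'' ::= ε | S

S has alternatives sharing prefix 'Q': factor to S → Q S' with S' → R 3 | ε.
S has alternatives sharing prefix '1': factor to S → 1 S'' with S'' → ε | S.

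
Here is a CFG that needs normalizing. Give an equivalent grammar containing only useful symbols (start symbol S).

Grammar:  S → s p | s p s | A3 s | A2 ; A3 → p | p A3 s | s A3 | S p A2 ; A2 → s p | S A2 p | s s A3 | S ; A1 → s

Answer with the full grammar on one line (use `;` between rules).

Generating nonterminals: {A1, A2, A3, S}.
Reachable from S after that: {A2, A3, S}.
Removed useless symbols: {A1} and every production mentioning them.

S → s p | s p s | A3 s | A2; A3 → p | p A3 s | s A3 | S p A2; A2 → s p | S A2 p | s s A3 | S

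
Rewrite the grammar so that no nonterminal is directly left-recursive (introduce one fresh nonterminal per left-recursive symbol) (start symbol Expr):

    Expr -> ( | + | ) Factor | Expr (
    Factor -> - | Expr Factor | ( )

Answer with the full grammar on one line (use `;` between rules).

Left recursion appears on Expr.
For Expr: α = {(}, β = {(, +, ) Factor}. Rewrite as Expr → β Expr1 and Expr1 → α Expr1 | ε.

Expr -> ( Expr1 | + Expr1 | ) Factor Expr1; Factor -> - | Expr Factor | ( ); Expr1 -> ( Expr1 | ε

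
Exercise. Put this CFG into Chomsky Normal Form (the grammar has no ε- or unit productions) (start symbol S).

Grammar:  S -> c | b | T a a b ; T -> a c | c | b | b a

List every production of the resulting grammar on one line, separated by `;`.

Introduce a nonterminal for each terminal appearing in a rule of length ≥ 2: X1 → a, X2 → b, X3 → c.
Binarize each right-hand side of length ≥ 3 by chaining fresh nonterminals (Y1, Y2, …): affected rules were S → T X1 X1 X2.

S -> c | b | T Y1; T -> X1 X3 | c | b | X2 X1; X1 -> a; X2 -> b; X3 -> c; Y1 -> X1 Y2; Y2 -> X1 X2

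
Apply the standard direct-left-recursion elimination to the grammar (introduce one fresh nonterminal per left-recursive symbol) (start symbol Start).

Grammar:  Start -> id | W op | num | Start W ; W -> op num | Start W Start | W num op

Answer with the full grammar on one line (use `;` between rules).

Start -> id Start1 | W op Start1 | num Start1; W -> op num W1 | Start W Start W1; Start1 -> W Start1 | epsilon; W1 -> num op W1 | epsilon

Directly left-recursive nonterminals: Start, W.
For Start: α = {W}, β = {id, W op, num}. Rewrite as Start → β Start1 and Start1 → α Start1 | ε.
For W: α = {num op}, β = {op num, Start W Start}. Rewrite as W → β W1 and W1 → α W1 | ε.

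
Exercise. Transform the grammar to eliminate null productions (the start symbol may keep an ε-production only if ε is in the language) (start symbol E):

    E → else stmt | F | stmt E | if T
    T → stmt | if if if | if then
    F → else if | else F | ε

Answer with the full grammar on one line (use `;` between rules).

E → else stmt | F | stmt E | stmt | if T | ε; T → stmt | if if if | if then; F → else if | else F | else

The nullable symbols are {E, F}.
ε ∈ L(G) since E is nullable, so keep E → ε.
Add the nullable-subset variants: E → stmt E gives stmt E | stmt. F → else F gives else F | else.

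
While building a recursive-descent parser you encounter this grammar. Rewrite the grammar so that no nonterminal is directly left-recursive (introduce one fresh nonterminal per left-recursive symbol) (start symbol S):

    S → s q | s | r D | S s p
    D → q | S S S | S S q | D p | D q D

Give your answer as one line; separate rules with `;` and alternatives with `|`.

Left recursion appears on S, D.
For S: α = {s p}, β = {s q, s, r D}. Rewrite as S → β S' and S' → α S' | ε.
For D: α = {p, q D}, β = {q, S S S, S S q}. Rewrite as D → β D' and D' → α D' | ε.

S → s q S' | s S' | r D S'; D → q D' | S S S D' | S S q D'; S' → s p S' | ε; D' → p D' | q D D' | ε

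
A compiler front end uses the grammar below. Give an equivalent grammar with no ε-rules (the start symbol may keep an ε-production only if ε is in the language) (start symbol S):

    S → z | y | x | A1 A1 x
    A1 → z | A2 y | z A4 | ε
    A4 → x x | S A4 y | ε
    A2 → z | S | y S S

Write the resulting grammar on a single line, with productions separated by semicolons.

Nullable nonterminals: {A1, A4}.
ε ∉ L(G), so no ε-production is kept.
For each production, add variants omitting each subset of nullable occurrences: S → A1 A1 x gives A1 A1 x | A1 x. A4 → S A4 y gives S A4 y | S y.

S → z | y | x | A1 A1 x | A1 x; A1 → z | A2 y | z A4; A4 → x x | S A4 y | S y; A2 → z | S | y S S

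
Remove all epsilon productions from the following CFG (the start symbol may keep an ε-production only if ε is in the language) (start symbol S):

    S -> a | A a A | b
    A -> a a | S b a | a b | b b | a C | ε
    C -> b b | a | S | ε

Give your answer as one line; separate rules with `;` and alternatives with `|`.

S -> a | A a A | A a | a A | b; A -> a a | S b a | a b | b b | a C | a; C -> b b | a | S

Nullable nonterminals: {A, C}.
ε ∉ L(G), so no ε-production is kept.
Expand every rule over subsets of its nullable positions: S → A a A gives A a A | A a | a A. A → a C gives a C | a.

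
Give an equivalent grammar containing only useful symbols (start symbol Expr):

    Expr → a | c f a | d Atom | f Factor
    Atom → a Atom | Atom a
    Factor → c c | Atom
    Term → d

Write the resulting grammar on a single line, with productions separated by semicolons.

Expr → a | c f a | f Factor; Factor → c c

Generating nonterminals: {Expr, Factor, Term}.
Reachable from Expr after that: {Expr, Factor}.
Removed useless symbols: {Atom, Term} and every production mentioning them.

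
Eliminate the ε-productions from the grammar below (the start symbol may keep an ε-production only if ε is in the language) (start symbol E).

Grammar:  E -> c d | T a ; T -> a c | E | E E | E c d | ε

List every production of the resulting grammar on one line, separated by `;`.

E -> c d | T a | a; T -> a c | E | E E | E c d

Nullable set = {T}.
ε ∉ L(G), so no ε-production is kept.
Add the nullable-subset variants: E → T a gives T a | a.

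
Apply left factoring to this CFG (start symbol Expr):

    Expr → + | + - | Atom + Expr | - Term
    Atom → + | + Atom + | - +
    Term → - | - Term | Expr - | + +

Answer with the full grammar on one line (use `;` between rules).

Expr → Atom + Expr | - Term | + Expr1; Atom → - + | + Atom1; Term → Expr - | + + | - Term1; Expr1 → ε | -; Atom1 → ε | Atom +; Term1 → ε | Term

Expr has alternatives sharing prefix '+': factor to Expr → + Expr1 with Expr1 → ε | -.
Atom has alternatives sharing prefix '+': factor to Atom → + Atom1 with Atom1 → ε | Atom +.
Term has alternatives sharing prefix '-': factor to Term → - Term1 with Term1 → ε | Term.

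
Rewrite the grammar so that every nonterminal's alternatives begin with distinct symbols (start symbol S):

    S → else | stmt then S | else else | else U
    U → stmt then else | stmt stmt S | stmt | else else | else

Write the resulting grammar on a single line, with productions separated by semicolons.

S → stmt then S | else S'; U → stmt U' | else U''; S' → ε | else | U; U' → then else | stmt S | ε; U'' → else | ε

S has alternatives sharing prefix 'else': factor to S → else S' with S' → ε | else | U.
U has alternatives sharing prefix 'stmt': factor to U → stmt U' with U' → then else | stmt S | ε.
U has alternatives sharing prefix 'else': factor to U → else U'' with U'' → else | ε.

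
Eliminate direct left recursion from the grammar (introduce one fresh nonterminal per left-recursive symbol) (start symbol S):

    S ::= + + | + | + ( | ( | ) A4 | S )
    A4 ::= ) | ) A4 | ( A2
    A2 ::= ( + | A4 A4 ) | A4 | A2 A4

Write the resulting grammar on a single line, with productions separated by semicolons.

Left recursion appears on S, A2.
For S: α = {)}, β = {+ +, +, + (, (, ) A4}. Rewrite as S → β S' and S' → α S' | ε.
For A2: α = {A4}, β = {( +, A4 A4 ), A4}. Rewrite as A2 → β A2' and A2' → α A2' | ε.

S ::= + + S' | + S' | + ( S' | ( S' | ) A4 S'; A4 ::= ) | ) A4 | ( A2; A2 ::= ( + A2' | A4 A4 ) A2' | A4 A2'; S' ::= ) S' | ε; A2' ::= A4 A2' | ε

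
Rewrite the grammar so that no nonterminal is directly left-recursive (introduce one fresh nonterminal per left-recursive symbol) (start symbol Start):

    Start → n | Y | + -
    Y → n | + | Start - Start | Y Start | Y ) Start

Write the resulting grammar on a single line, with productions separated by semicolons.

Start → n | Y | + -; Y → n Y1 | + Y1 | Start - Start Y1; Y1 → Start Y1 | ) Start Y1 | ε

Y is directly left-recursive.
For Y: α = {Start, ) Start}, β = {n, +, Start - Start}. Rewrite as Y → β Y1 and Y1 → α Y1 | ε.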